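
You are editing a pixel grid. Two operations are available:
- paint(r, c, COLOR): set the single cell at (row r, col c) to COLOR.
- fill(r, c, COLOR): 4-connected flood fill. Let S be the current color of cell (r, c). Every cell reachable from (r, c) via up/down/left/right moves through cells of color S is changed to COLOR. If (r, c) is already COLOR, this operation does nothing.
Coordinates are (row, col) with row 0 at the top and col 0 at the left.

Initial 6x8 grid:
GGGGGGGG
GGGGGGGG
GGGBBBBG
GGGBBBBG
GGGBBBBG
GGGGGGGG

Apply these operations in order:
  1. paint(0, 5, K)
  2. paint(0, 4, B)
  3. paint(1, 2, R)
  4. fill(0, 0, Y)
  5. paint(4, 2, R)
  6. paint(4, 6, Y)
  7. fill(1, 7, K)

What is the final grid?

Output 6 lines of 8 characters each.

After op 1 paint(0,5,K):
GGGGGKGG
GGGGGGGG
GGGBBBBG
GGGBBBBG
GGGBBBBG
GGGGGGGG
After op 2 paint(0,4,B):
GGGGBKGG
GGGGGGGG
GGGBBBBG
GGGBBBBG
GGGBBBBG
GGGGGGGG
After op 3 paint(1,2,R):
GGGGBKGG
GGRGGGGG
GGGBBBBG
GGGBBBBG
GGGBBBBG
GGGGGGGG
After op 4 fill(0,0,Y) [33 cells changed]:
YYYYBKYY
YYRYYYYY
YYYBBBBY
YYYBBBBY
YYYBBBBY
YYYYYYYY
After op 5 paint(4,2,R):
YYYYBKYY
YYRYYYYY
YYYBBBBY
YYYBBBBY
YYRBBBBY
YYYYYYYY
After op 6 paint(4,6,Y):
YYYYBKYY
YYRYYYYY
YYYBBBBY
YYYBBBBY
YYRBBBYY
YYYYYYYY
After op 7 fill(1,7,K) [33 cells changed]:
KKKKBKKK
KKRKKKKK
KKKBBBBK
KKKBBBBK
KKRBBBKK
KKKKKKKK

Answer: KKKKBKKK
KKRKKKKK
KKKBBBBK
KKKBBBBK
KKRBBBKK
KKKKKKKK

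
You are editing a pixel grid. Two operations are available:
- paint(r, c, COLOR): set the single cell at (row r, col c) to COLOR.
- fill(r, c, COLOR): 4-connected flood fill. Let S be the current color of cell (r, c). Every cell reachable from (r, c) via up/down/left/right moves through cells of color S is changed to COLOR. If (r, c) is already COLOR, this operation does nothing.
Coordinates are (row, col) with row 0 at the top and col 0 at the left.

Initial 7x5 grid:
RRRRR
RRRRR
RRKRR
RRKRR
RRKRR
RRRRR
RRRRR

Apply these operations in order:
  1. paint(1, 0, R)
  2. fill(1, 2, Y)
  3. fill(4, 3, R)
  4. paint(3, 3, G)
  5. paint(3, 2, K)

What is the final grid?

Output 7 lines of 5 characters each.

Answer: RRRRR
RRRRR
RRKRR
RRKGR
RRKRR
RRRRR
RRRRR

Derivation:
After op 1 paint(1,0,R):
RRRRR
RRRRR
RRKRR
RRKRR
RRKRR
RRRRR
RRRRR
After op 2 fill(1,2,Y) [32 cells changed]:
YYYYY
YYYYY
YYKYY
YYKYY
YYKYY
YYYYY
YYYYY
After op 3 fill(4,3,R) [32 cells changed]:
RRRRR
RRRRR
RRKRR
RRKRR
RRKRR
RRRRR
RRRRR
After op 4 paint(3,3,G):
RRRRR
RRRRR
RRKRR
RRKGR
RRKRR
RRRRR
RRRRR
After op 5 paint(3,2,K):
RRRRR
RRRRR
RRKRR
RRKGR
RRKRR
RRRRR
RRRRR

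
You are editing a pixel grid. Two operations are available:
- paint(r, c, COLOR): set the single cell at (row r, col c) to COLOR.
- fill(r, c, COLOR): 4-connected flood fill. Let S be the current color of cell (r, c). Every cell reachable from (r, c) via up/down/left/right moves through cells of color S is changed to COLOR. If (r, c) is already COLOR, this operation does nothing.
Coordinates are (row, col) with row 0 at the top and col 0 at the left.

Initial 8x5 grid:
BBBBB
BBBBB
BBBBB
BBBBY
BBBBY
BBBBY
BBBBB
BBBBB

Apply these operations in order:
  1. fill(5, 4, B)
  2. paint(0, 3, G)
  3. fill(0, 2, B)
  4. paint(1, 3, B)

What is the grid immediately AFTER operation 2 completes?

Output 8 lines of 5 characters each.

After op 1 fill(5,4,B) [3 cells changed]:
BBBBB
BBBBB
BBBBB
BBBBB
BBBBB
BBBBB
BBBBB
BBBBB
After op 2 paint(0,3,G):
BBBGB
BBBBB
BBBBB
BBBBB
BBBBB
BBBBB
BBBBB
BBBBB

Answer: BBBGB
BBBBB
BBBBB
BBBBB
BBBBB
BBBBB
BBBBB
BBBBB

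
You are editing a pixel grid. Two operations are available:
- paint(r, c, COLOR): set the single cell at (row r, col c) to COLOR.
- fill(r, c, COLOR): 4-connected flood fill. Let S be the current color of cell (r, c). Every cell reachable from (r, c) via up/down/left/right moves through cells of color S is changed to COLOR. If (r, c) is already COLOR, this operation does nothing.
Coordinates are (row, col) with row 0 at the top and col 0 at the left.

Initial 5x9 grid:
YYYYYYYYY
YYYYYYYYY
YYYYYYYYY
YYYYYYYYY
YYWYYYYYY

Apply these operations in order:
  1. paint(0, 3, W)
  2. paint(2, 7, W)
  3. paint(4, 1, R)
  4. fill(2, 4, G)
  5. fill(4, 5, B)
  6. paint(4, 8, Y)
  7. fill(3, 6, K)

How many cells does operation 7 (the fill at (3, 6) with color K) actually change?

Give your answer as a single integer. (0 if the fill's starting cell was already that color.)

Answer: 40

Derivation:
After op 1 paint(0,3,W):
YYYWYYYYY
YYYYYYYYY
YYYYYYYYY
YYYYYYYYY
YYWYYYYYY
After op 2 paint(2,7,W):
YYYWYYYYY
YYYYYYYYY
YYYYYYYWY
YYYYYYYYY
YYWYYYYYY
After op 3 paint(4,1,R):
YYYWYYYYY
YYYYYYYYY
YYYYYYYWY
YYYYYYYYY
YRWYYYYYY
After op 4 fill(2,4,G) [41 cells changed]:
GGGWGGGGG
GGGGGGGGG
GGGGGGGWG
GGGGGGGGG
GRWGGGGGG
After op 5 fill(4,5,B) [41 cells changed]:
BBBWBBBBB
BBBBBBBBB
BBBBBBBWB
BBBBBBBBB
BRWBBBBBB
After op 6 paint(4,8,Y):
BBBWBBBBB
BBBBBBBBB
BBBBBBBWB
BBBBBBBBB
BRWBBBBBY
After op 7 fill(3,6,K) [40 cells changed]:
KKKWKKKKK
KKKKKKKKK
KKKKKKKWK
KKKKKKKKK
KRWKKKKKY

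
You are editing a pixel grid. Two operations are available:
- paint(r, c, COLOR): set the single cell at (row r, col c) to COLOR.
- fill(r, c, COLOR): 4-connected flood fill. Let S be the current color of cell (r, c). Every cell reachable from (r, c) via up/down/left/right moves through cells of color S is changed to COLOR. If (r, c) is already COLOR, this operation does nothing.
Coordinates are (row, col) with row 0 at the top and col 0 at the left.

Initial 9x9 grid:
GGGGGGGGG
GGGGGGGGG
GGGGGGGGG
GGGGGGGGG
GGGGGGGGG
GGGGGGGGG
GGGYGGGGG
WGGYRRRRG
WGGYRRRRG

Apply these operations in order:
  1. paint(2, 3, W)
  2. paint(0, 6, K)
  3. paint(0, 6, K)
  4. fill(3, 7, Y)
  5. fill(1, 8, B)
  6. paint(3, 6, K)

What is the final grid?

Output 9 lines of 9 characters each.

Answer: BBBBBBKBB
BBBBBBBBB
BBBWBBBBB
BBBBBBKBB
BBBBBBBBB
BBBBBBBBB
BBBBBBBBB
WBBBRRRRB
WBBBRRRRB

Derivation:
After op 1 paint(2,3,W):
GGGGGGGGG
GGGGGGGGG
GGGWGGGGG
GGGGGGGGG
GGGGGGGGG
GGGGGGGGG
GGGYGGGGG
WGGYRRRRG
WGGYRRRRG
After op 2 paint(0,6,K):
GGGGGGKGG
GGGGGGGGG
GGGWGGGGG
GGGGGGGGG
GGGGGGGGG
GGGGGGGGG
GGGYGGGGG
WGGYRRRRG
WGGYRRRRG
After op 3 paint(0,6,K):
GGGGGGKGG
GGGGGGGGG
GGGWGGGGG
GGGGGGGGG
GGGGGGGGG
GGGGGGGGG
GGGYGGGGG
WGGYRRRRG
WGGYRRRRG
After op 4 fill(3,7,Y) [66 cells changed]:
YYYYYYKYY
YYYYYYYYY
YYYWYYYYY
YYYYYYYYY
YYYYYYYYY
YYYYYYYYY
YYYYYYYYY
WYYYRRRRY
WYYYRRRRY
After op 5 fill(1,8,B) [69 cells changed]:
BBBBBBKBB
BBBBBBBBB
BBBWBBBBB
BBBBBBBBB
BBBBBBBBB
BBBBBBBBB
BBBBBBBBB
WBBBRRRRB
WBBBRRRRB
After op 6 paint(3,6,K):
BBBBBBKBB
BBBBBBBBB
BBBWBBBBB
BBBBBBKBB
BBBBBBBBB
BBBBBBBBB
BBBBBBBBB
WBBBRRRRB
WBBBRRRRB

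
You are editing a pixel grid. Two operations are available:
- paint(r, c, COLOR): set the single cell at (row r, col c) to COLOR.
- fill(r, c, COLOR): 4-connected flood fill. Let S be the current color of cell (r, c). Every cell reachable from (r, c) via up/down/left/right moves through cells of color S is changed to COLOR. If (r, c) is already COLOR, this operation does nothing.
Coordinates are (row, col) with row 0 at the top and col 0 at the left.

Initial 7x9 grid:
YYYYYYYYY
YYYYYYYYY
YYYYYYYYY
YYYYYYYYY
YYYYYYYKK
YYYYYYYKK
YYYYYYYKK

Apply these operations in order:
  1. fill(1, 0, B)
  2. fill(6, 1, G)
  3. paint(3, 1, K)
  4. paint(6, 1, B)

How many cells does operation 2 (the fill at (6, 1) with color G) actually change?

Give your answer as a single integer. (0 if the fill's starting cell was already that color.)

Answer: 57

Derivation:
After op 1 fill(1,0,B) [57 cells changed]:
BBBBBBBBB
BBBBBBBBB
BBBBBBBBB
BBBBBBBBB
BBBBBBBKK
BBBBBBBKK
BBBBBBBKK
After op 2 fill(6,1,G) [57 cells changed]:
GGGGGGGGG
GGGGGGGGG
GGGGGGGGG
GGGGGGGGG
GGGGGGGKK
GGGGGGGKK
GGGGGGGKK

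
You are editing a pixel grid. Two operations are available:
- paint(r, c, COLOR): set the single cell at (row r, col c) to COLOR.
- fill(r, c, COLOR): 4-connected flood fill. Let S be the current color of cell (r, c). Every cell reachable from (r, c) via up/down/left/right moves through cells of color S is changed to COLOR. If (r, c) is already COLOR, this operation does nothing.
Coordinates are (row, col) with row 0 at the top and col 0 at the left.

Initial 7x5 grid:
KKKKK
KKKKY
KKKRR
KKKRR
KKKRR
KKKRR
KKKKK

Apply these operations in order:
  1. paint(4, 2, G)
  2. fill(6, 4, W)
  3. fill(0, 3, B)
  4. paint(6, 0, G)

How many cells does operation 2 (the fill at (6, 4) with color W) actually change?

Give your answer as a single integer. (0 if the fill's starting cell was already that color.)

After op 1 paint(4,2,G):
KKKKK
KKKKY
KKKRR
KKKRR
KKGRR
KKKRR
KKKKK
After op 2 fill(6,4,W) [25 cells changed]:
WWWWW
WWWWY
WWWRR
WWWRR
WWGRR
WWWRR
WWWWW

Answer: 25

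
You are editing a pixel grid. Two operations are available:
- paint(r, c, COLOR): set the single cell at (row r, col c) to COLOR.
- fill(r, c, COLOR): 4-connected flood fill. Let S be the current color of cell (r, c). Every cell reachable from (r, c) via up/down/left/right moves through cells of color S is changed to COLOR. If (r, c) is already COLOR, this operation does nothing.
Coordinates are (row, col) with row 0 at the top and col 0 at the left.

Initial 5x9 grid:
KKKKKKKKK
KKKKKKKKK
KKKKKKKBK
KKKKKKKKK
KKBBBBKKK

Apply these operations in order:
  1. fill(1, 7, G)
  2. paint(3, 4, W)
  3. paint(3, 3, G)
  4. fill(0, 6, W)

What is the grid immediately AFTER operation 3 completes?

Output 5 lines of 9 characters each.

Answer: GGGGGGGGG
GGGGGGGGG
GGGGGGGBG
GGGGWGGGG
GGBBBBGGG

Derivation:
After op 1 fill(1,7,G) [40 cells changed]:
GGGGGGGGG
GGGGGGGGG
GGGGGGGBG
GGGGGGGGG
GGBBBBGGG
After op 2 paint(3,4,W):
GGGGGGGGG
GGGGGGGGG
GGGGGGGBG
GGGGWGGGG
GGBBBBGGG
After op 3 paint(3,3,G):
GGGGGGGGG
GGGGGGGGG
GGGGGGGBG
GGGGWGGGG
GGBBBBGGG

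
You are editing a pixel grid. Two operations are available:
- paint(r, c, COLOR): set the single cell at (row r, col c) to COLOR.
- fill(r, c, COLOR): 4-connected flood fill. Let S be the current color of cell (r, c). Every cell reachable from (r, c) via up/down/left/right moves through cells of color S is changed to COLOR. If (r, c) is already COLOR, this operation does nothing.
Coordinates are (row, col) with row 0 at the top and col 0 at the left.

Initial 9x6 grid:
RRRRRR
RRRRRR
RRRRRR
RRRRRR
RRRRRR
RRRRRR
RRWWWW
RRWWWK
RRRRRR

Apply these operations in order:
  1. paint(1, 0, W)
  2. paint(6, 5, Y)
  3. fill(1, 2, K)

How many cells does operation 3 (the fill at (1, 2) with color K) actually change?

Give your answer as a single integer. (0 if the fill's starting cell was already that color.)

After op 1 paint(1,0,W):
RRRRRR
WRRRRR
RRRRRR
RRRRRR
RRRRRR
RRRRRR
RRWWWW
RRWWWK
RRRRRR
After op 2 paint(6,5,Y):
RRRRRR
WRRRRR
RRRRRR
RRRRRR
RRRRRR
RRRRRR
RRWWWY
RRWWWK
RRRRRR
After op 3 fill(1,2,K) [45 cells changed]:
KKKKKK
WKKKKK
KKKKKK
KKKKKK
KKKKKK
KKKKKK
KKWWWY
KKWWWK
KKKKKK

Answer: 45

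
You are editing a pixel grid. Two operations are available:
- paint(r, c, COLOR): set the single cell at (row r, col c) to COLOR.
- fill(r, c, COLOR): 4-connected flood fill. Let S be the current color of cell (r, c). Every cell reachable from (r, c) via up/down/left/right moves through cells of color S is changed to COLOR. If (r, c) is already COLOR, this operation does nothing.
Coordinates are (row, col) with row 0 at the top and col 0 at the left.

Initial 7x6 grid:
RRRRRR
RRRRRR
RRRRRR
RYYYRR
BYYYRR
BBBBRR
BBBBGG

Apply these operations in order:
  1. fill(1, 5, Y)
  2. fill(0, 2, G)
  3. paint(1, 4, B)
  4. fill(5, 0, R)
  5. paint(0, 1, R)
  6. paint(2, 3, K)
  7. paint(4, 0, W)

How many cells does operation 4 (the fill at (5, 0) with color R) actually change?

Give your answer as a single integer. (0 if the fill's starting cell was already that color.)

Answer: 9

Derivation:
After op 1 fill(1,5,Y) [25 cells changed]:
YYYYYY
YYYYYY
YYYYYY
YYYYYY
BYYYYY
BBBBYY
BBBBGG
After op 2 fill(0,2,G) [31 cells changed]:
GGGGGG
GGGGGG
GGGGGG
GGGGGG
BGGGGG
BBBBGG
BBBBGG
After op 3 paint(1,4,B):
GGGGGG
GGGGBG
GGGGGG
GGGGGG
BGGGGG
BBBBGG
BBBBGG
After op 4 fill(5,0,R) [9 cells changed]:
GGGGGG
GGGGBG
GGGGGG
GGGGGG
RGGGGG
RRRRGG
RRRRGG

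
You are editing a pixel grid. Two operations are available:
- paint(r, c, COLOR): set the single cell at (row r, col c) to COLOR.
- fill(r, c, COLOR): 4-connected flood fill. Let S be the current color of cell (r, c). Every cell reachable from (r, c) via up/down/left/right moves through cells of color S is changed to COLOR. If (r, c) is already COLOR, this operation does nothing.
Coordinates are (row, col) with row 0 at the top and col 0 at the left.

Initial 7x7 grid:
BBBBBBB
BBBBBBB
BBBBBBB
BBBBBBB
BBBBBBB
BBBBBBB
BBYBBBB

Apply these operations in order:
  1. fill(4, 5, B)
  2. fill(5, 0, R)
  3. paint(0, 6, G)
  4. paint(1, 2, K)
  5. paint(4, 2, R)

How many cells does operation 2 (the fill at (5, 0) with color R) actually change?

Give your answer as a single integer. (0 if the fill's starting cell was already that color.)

Answer: 48

Derivation:
After op 1 fill(4,5,B) [0 cells changed]:
BBBBBBB
BBBBBBB
BBBBBBB
BBBBBBB
BBBBBBB
BBBBBBB
BBYBBBB
After op 2 fill(5,0,R) [48 cells changed]:
RRRRRRR
RRRRRRR
RRRRRRR
RRRRRRR
RRRRRRR
RRRRRRR
RRYRRRR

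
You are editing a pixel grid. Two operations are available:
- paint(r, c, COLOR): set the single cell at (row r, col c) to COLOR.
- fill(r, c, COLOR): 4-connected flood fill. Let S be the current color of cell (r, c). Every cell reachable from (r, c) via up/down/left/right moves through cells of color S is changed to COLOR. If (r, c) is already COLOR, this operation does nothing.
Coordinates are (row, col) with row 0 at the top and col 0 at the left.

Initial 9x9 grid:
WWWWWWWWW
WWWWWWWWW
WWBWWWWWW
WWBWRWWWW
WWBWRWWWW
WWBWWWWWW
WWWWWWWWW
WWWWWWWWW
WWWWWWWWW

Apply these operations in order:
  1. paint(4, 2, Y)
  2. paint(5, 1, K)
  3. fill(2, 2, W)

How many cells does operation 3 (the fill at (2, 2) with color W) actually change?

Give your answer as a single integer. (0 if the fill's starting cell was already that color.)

After op 1 paint(4,2,Y):
WWWWWWWWW
WWWWWWWWW
WWBWWWWWW
WWBWRWWWW
WWYWRWWWW
WWBWWWWWW
WWWWWWWWW
WWWWWWWWW
WWWWWWWWW
After op 2 paint(5,1,K):
WWWWWWWWW
WWWWWWWWW
WWBWWWWWW
WWBWRWWWW
WWYWRWWWW
WKBWWWWWW
WWWWWWWWW
WWWWWWWWW
WWWWWWWWW
After op 3 fill(2,2,W) [2 cells changed]:
WWWWWWWWW
WWWWWWWWW
WWWWWWWWW
WWWWRWWWW
WWYWRWWWW
WKBWWWWWW
WWWWWWWWW
WWWWWWWWW
WWWWWWWWW

Answer: 2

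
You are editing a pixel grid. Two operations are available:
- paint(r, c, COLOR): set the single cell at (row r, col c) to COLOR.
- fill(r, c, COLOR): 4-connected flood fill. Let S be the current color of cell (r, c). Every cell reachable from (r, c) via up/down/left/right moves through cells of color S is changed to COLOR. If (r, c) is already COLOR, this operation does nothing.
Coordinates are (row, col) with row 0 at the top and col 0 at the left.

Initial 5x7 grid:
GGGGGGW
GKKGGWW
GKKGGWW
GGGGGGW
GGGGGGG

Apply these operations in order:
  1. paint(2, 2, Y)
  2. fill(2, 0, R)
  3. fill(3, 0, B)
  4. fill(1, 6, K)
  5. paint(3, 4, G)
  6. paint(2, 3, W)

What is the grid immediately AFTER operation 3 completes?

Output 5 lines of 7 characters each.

Answer: BBBBBBW
BKKBBWW
BKYBBWW
BBBBBBW
BBBBBBB

Derivation:
After op 1 paint(2,2,Y):
GGGGGGW
GKKGGWW
GKYGGWW
GGGGGGW
GGGGGGG
After op 2 fill(2,0,R) [25 cells changed]:
RRRRRRW
RKKRRWW
RKYRRWW
RRRRRRW
RRRRRRR
After op 3 fill(3,0,B) [25 cells changed]:
BBBBBBW
BKKBBWW
BKYBBWW
BBBBBBW
BBBBBBB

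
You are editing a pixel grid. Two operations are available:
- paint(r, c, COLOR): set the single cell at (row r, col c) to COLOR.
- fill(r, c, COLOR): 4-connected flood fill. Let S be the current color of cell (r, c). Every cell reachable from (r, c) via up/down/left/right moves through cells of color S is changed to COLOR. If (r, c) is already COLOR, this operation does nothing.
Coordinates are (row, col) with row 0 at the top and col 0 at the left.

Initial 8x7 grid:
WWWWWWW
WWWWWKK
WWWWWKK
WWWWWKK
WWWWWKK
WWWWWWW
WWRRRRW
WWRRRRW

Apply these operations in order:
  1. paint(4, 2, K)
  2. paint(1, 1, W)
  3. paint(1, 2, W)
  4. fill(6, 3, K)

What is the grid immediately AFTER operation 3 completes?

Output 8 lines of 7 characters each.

After op 1 paint(4,2,K):
WWWWWWW
WWWWWKK
WWWWWKK
WWWWWKK
WWKWWKK
WWWWWWW
WWRRRRW
WWRRRRW
After op 2 paint(1,1,W):
WWWWWWW
WWWWWKK
WWWWWKK
WWWWWKK
WWKWWKK
WWWWWWW
WWRRRRW
WWRRRRW
After op 3 paint(1,2,W):
WWWWWWW
WWWWWKK
WWWWWKK
WWWWWKK
WWKWWKK
WWWWWWW
WWRRRRW
WWRRRRW

Answer: WWWWWWW
WWWWWKK
WWWWWKK
WWWWWKK
WWKWWKK
WWWWWWW
WWRRRRW
WWRRRRW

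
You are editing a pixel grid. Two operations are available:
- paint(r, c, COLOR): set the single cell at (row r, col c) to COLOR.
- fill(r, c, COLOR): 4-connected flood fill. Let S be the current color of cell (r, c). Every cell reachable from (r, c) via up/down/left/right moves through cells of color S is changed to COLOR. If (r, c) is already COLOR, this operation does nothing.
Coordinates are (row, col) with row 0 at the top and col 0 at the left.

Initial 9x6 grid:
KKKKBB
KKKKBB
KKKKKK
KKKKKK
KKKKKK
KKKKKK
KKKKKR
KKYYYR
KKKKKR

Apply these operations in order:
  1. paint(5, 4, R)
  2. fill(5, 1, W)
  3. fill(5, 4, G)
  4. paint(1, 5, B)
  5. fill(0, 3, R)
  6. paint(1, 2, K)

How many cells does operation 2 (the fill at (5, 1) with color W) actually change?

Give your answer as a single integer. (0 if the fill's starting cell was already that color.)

After op 1 paint(5,4,R):
KKKKBB
KKKKBB
KKKKKK
KKKKKK
KKKKKK
KKKKRK
KKKKKR
KKYYYR
KKKKKR
After op 2 fill(5,1,W) [43 cells changed]:
WWWWBB
WWWWBB
WWWWWW
WWWWWW
WWWWWW
WWWWRW
WWWWWR
WWYYYR
WWWWWR

Answer: 43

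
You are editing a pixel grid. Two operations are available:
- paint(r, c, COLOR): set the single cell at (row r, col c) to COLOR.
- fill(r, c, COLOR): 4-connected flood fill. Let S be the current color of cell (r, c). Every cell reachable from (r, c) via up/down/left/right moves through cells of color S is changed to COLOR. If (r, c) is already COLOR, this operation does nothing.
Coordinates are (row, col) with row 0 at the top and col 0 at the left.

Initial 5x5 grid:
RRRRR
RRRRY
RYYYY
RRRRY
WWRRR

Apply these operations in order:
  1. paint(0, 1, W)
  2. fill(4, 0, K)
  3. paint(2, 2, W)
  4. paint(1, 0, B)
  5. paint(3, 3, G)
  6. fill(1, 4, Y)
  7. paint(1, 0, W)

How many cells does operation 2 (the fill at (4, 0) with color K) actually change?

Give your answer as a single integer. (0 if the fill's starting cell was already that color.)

After op 1 paint(0,1,W):
RWRRR
RRRRY
RYYYY
RRRRY
WWRRR
After op 2 fill(4,0,K) [2 cells changed]:
RWRRR
RRRRY
RYYYY
RRRRY
KKRRR

Answer: 2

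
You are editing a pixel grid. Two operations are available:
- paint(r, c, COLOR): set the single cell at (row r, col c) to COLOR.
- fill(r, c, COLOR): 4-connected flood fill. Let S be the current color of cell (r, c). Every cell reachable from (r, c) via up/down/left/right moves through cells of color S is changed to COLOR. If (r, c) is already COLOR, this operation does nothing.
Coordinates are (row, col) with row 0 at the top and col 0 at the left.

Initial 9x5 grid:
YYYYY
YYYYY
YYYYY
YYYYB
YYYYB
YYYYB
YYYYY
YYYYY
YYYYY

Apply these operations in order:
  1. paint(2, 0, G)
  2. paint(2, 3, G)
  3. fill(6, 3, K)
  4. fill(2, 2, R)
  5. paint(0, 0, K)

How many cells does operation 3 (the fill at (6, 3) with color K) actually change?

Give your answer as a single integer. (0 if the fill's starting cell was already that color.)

Answer: 40

Derivation:
After op 1 paint(2,0,G):
YYYYY
YYYYY
GYYYY
YYYYB
YYYYB
YYYYB
YYYYY
YYYYY
YYYYY
After op 2 paint(2,3,G):
YYYYY
YYYYY
GYYGY
YYYYB
YYYYB
YYYYB
YYYYY
YYYYY
YYYYY
After op 3 fill(6,3,K) [40 cells changed]:
KKKKK
KKKKK
GKKGK
KKKKB
KKKKB
KKKKB
KKKKK
KKKKK
KKKKK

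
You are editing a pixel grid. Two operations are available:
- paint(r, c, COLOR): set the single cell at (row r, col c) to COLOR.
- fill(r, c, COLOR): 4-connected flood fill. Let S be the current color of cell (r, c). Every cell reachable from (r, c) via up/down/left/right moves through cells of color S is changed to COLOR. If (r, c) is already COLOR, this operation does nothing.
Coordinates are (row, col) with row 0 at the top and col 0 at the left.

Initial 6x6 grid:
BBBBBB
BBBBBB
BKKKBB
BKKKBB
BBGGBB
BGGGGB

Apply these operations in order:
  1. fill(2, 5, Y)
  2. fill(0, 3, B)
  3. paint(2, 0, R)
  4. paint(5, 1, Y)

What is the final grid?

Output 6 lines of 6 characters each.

After op 1 fill(2,5,Y) [24 cells changed]:
YYYYYY
YYYYYY
YKKKYY
YKKKYY
YYGGYY
YGGGGY
After op 2 fill(0,3,B) [24 cells changed]:
BBBBBB
BBBBBB
BKKKBB
BKKKBB
BBGGBB
BGGGGB
After op 3 paint(2,0,R):
BBBBBB
BBBBBB
RKKKBB
BKKKBB
BBGGBB
BGGGGB
After op 4 paint(5,1,Y):
BBBBBB
BBBBBB
RKKKBB
BKKKBB
BBGGBB
BYGGGB

Answer: BBBBBB
BBBBBB
RKKKBB
BKKKBB
BBGGBB
BYGGGB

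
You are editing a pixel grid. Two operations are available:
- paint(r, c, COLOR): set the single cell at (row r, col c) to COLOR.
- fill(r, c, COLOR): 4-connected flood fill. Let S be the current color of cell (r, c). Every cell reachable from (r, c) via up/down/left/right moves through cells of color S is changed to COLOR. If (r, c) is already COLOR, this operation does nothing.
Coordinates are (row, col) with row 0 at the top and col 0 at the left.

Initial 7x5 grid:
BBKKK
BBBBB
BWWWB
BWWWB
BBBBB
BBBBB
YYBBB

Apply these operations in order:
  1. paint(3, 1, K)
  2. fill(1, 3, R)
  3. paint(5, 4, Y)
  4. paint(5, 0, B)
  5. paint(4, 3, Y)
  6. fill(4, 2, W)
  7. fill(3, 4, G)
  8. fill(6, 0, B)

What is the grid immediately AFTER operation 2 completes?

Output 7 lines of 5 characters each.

After op 1 paint(3,1,K):
BBKKK
BBBBB
BWWWB
BKWWB
BBBBB
BBBBB
YYBBB
After op 2 fill(1,3,R) [24 cells changed]:
RRKKK
RRRRR
RWWWR
RKWWR
RRRRR
RRRRR
YYRRR

Answer: RRKKK
RRRRR
RWWWR
RKWWR
RRRRR
RRRRR
YYRRR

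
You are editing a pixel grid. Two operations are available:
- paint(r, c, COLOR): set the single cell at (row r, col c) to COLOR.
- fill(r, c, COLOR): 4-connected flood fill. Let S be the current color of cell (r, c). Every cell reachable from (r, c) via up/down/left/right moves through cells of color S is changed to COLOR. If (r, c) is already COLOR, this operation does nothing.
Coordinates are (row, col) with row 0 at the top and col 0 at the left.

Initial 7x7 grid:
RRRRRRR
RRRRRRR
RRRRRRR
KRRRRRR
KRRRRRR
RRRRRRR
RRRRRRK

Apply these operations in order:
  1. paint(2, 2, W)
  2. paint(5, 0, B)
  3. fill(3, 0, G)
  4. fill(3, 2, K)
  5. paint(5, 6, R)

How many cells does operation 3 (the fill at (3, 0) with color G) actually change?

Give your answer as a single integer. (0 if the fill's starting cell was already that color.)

After op 1 paint(2,2,W):
RRRRRRR
RRRRRRR
RRWRRRR
KRRRRRR
KRRRRRR
RRRRRRR
RRRRRRK
After op 2 paint(5,0,B):
RRRRRRR
RRRRRRR
RRWRRRR
KRRRRRR
KRRRRRR
BRRRRRR
RRRRRRK
After op 3 fill(3,0,G) [2 cells changed]:
RRRRRRR
RRRRRRR
RRWRRRR
GRRRRRR
GRRRRRR
BRRRRRR
RRRRRRK

Answer: 2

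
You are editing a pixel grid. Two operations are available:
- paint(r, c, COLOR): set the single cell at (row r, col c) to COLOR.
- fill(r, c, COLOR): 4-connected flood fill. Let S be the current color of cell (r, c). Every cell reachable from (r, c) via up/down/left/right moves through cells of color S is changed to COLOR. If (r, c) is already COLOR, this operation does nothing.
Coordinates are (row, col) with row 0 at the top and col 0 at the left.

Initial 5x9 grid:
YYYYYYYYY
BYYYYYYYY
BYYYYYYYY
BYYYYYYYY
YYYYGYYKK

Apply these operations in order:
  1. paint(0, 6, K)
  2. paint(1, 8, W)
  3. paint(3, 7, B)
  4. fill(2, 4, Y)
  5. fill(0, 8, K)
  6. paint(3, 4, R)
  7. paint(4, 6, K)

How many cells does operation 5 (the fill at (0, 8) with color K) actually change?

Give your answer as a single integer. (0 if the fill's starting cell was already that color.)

Answer: 36

Derivation:
After op 1 paint(0,6,K):
YYYYYYKYY
BYYYYYYYY
BYYYYYYYY
BYYYYYYYY
YYYYGYYKK
After op 2 paint(1,8,W):
YYYYYYKYY
BYYYYYYYW
BYYYYYYYY
BYYYYYYYY
YYYYGYYKK
After op 3 paint(3,7,B):
YYYYYYKYY
BYYYYYYYW
BYYYYYYYY
BYYYYYYBY
YYYYGYYKK
After op 4 fill(2,4,Y) [0 cells changed]:
YYYYYYKYY
BYYYYYYYW
BYYYYYYYY
BYYYYYYBY
YYYYGYYKK
After op 5 fill(0,8,K) [36 cells changed]:
KKKKKKKKK
BKKKKKKKW
BKKKKKKKK
BKKKKKKBK
KKKKGKKKK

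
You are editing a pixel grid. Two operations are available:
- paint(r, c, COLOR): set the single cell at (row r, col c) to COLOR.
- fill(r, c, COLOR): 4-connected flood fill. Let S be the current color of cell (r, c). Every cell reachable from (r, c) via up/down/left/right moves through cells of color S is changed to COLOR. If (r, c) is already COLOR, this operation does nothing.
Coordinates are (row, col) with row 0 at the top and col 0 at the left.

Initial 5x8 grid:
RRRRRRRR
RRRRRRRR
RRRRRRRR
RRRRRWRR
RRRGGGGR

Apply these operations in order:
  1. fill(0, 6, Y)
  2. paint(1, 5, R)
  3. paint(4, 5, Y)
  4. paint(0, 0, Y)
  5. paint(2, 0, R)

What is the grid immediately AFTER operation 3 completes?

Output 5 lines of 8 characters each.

Answer: YYYYYYYY
YYYYYRYY
YYYYYYYY
YYYYYWYY
YYYGGYGY

Derivation:
After op 1 fill(0,6,Y) [35 cells changed]:
YYYYYYYY
YYYYYYYY
YYYYYYYY
YYYYYWYY
YYYGGGGY
After op 2 paint(1,5,R):
YYYYYYYY
YYYYYRYY
YYYYYYYY
YYYYYWYY
YYYGGGGY
After op 3 paint(4,5,Y):
YYYYYYYY
YYYYYRYY
YYYYYYYY
YYYYYWYY
YYYGGYGY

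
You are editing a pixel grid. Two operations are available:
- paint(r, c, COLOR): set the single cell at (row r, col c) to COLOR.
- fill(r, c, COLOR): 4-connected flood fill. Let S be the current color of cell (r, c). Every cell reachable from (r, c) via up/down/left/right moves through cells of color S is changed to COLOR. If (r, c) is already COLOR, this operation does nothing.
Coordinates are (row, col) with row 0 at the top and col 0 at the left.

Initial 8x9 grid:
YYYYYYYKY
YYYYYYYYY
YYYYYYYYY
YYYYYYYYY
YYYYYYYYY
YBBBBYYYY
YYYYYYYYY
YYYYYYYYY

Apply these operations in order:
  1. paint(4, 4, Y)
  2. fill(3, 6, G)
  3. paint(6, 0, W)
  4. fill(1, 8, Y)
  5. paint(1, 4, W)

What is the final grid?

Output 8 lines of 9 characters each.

Answer: YYYYYYYKY
YYYYWYYYY
YYYYYYYYY
YYYYYYYYY
YYYYYYYYY
YBBBBYYYY
WYYYYYYYY
YYYYYYYYY

Derivation:
After op 1 paint(4,4,Y):
YYYYYYYKY
YYYYYYYYY
YYYYYYYYY
YYYYYYYYY
YYYYYYYYY
YBBBBYYYY
YYYYYYYYY
YYYYYYYYY
After op 2 fill(3,6,G) [67 cells changed]:
GGGGGGGKG
GGGGGGGGG
GGGGGGGGG
GGGGGGGGG
GGGGGGGGG
GBBBBGGGG
GGGGGGGGG
GGGGGGGGG
After op 3 paint(6,0,W):
GGGGGGGKG
GGGGGGGGG
GGGGGGGGG
GGGGGGGGG
GGGGGGGGG
GBBBBGGGG
WGGGGGGGG
GGGGGGGGG
After op 4 fill(1,8,Y) [66 cells changed]:
YYYYYYYKY
YYYYYYYYY
YYYYYYYYY
YYYYYYYYY
YYYYYYYYY
YBBBBYYYY
WYYYYYYYY
YYYYYYYYY
After op 5 paint(1,4,W):
YYYYYYYKY
YYYYWYYYY
YYYYYYYYY
YYYYYYYYY
YYYYYYYYY
YBBBBYYYY
WYYYYYYYY
YYYYYYYYY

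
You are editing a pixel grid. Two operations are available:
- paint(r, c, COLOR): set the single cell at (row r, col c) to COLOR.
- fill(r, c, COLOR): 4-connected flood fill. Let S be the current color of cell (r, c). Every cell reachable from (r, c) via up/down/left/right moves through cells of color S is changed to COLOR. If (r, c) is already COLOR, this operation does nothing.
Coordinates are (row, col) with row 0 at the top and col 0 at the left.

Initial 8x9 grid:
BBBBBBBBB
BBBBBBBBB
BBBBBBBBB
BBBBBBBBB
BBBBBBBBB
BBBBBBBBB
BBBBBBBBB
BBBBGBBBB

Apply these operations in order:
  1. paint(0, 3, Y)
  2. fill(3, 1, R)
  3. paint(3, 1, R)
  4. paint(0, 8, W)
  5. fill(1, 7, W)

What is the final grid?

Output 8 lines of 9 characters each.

After op 1 paint(0,3,Y):
BBBYBBBBB
BBBBBBBBB
BBBBBBBBB
BBBBBBBBB
BBBBBBBBB
BBBBBBBBB
BBBBBBBBB
BBBBGBBBB
After op 2 fill(3,1,R) [70 cells changed]:
RRRYRRRRR
RRRRRRRRR
RRRRRRRRR
RRRRRRRRR
RRRRRRRRR
RRRRRRRRR
RRRRRRRRR
RRRRGRRRR
After op 3 paint(3,1,R):
RRRYRRRRR
RRRRRRRRR
RRRRRRRRR
RRRRRRRRR
RRRRRRRRR
RRRRRRRRR
RRRRRRRRR
RRRRGRRRR
After op 4 paint(0,8,W):
RRRYRRRRW
RRRRRRRRR
RRRRRRRRR
RRRRRRRRR
RRRRRRRRR
RRRRRRRRR
RRRRRRRRR
RRRRGRRRR
After op 5 fill(1,7,W) [69 cells changed]:
WWWYWWWWW
WWWWWWWWW
WWWWWWWWW
WWWWWWWWW
WWWWWWWWW
WWWWWWWWW
WWWWWWWWW
WWWWGWWWW

Answer: WWWYWWWWW
WWWWWWWWW
WWWWWWWWW
WWWWWWWWW
WWWWWWWWW
WWWWWWWWW
WWWWWWWWW
WWWWGWWWW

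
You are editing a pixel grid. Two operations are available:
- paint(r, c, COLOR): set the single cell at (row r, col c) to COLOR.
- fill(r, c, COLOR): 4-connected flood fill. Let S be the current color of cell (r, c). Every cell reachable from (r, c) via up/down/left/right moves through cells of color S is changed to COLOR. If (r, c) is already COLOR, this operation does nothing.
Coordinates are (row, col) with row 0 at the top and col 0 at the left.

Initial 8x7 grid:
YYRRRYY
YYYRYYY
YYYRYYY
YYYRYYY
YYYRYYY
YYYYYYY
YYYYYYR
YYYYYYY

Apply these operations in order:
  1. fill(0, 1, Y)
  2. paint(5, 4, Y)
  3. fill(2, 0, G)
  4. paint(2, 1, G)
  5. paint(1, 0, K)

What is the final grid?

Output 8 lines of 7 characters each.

After op 1 fill(0,1,Y) [0 cells changed]:
YYRRRYY
YYYRYYY
YYYRYYY
YYYRYYY
YYYRYYY
YYYYYYY
YYYYYYR
YYYYYYY
After op 2 paint(5,4,Y):
YYRRRYY
YYYRYYY
YYYRYYY
YYYRYYY
YYYRYYY
YYYYYYY
YYYYYYR
YYYYYYY
After op 3 fill(2,0,G) [48 cells changed]:
GGRRRGG
GGGRGGG
GGGRGGG
GGGRGGG
GGGRGGG
GGGGGGG
GGGGGGR
GGGGGGG
After op 4 paint(2,1,G):
GGRRRGG
GGGRGGG
GGGRGGG
GGGRGGG
GGGRGGG
GGGGGGG
GGGGGGR
GGGGGGG
After op 5 paint(1,0,K):
GGRRRGG
KGGRGGG
GGGRGGG
GGGRGGG
GGGRGGG
GGGGGGG
GGGGGGR
GGGGGGG

Answer: GGRRRGG
KGGRGGG
GGGRGGG
GGGRGGG
GGGRGGG
GGGGGGG
GGGGGGR
GGGGGGG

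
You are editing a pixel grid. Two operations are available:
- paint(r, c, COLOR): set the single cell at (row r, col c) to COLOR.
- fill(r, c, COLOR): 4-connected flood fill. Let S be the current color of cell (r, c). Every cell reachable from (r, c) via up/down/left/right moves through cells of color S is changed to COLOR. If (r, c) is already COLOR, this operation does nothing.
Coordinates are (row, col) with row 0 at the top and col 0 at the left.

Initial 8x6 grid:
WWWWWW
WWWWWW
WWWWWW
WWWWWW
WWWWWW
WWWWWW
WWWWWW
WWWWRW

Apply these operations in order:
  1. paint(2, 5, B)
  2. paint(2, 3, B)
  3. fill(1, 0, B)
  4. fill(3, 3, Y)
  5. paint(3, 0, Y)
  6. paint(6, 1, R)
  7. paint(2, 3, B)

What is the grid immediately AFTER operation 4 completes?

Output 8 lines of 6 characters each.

Answer: YYYYYY
YYYYYY
YYYYYY
YYYYYY
YYYYYY
YYYYYY
YYYYYY
YYYYRY

Derivation:
After op 1 paint(2,5,B):
WWWWWW
WWWWWW
WWWWWB
WWWWWW
WWWWWW
WWWWWW
WWWWWW
WWWWRW
After op 2 paint(2,3,B):
WWWWWW
WWWWWW
WWWBWB
WWWWWW
WWWWWW
WWWWWW
WWWWWW
WWWWRW
After op 3 fill(1,0,B) [45 cells changed]:
BBBBBB
BBBBBB
BBBBBB
BBBBBB
BBBBBB
BBBBBB
BBBBBB
BBBBRB
After op 4 fill(3,3,Y) [47 cells changed]:
YYYYYY
YYYYYY
YYYYYY
YYYYYY
YYYYYY
YYYYYY
YYYYYY
YYYYRY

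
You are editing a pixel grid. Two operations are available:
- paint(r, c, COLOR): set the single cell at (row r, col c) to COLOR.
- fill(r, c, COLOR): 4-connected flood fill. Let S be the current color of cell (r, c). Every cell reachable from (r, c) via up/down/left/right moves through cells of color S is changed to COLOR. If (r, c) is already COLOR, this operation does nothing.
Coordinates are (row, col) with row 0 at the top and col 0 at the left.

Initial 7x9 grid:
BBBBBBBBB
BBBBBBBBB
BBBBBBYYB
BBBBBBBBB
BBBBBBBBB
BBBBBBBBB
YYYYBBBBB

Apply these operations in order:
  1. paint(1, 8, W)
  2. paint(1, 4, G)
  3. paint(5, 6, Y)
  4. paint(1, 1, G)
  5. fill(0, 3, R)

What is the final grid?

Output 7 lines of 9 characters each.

Answer: RRRRRRRRR
RGRRGRRRW
RRRRRRYYR
RRRRRRRRR
RRRRRRRRR
RRRRRRYRR
YYYYRRRRR

Derivation:
After op 1 paint(1,8,W):
BBBBBBBBB
BBBBBBBBW
BBBBBBYYB
BBBBBBBBB
BBBBBBBBB
BBBBBBBBB
YYYYBBBBB
After op 2 paint(1,4,G):
BBBBBBBBB
BBBBGBBBW
BBBBBBYYB
BBBBBBBBB
BBBBBBBBB
BBBBBBBBB
YYYYBBBBB
After op 3 paint(5,6,Y):
BBBBBBBBB
BBBBGBBBW
BBBBBBYYB
BBBBBBBBB
BBBBBBBBB
BBBBBBYBB
YYYYBBBBB
After op 4 paint(1,1,G):
BBBBBBBBB
BGBBGBBBW
BBBBBBYYB
BBBBBBBBB
BBBBBBBBB
BBBBBBYBB
YYYYBBBBB
After op 5 fill(0,3,R) [53 cells changed]:
RRRRRRRRR
RGRRGRRRW
RRRRRRYYR
RRRRRRRRR
RRRRRRRRR
RRRRRRYRR
YYYYRRRRR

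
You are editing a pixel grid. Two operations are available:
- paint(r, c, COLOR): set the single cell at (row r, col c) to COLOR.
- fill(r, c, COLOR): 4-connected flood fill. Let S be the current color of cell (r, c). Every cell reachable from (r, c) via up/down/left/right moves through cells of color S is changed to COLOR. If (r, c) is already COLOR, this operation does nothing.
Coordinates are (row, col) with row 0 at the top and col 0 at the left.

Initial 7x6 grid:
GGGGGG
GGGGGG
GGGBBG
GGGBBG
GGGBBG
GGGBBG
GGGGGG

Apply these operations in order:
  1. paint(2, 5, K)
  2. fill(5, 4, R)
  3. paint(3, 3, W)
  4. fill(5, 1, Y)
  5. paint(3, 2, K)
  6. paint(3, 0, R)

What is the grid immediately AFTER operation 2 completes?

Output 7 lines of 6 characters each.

After op 1 paint(2,5,K):
GGGGGG
GGGGGG
GGGBBK
GGGBBG
GGGBBG
GGGBBG
GGGGGG
After op 2 fill(5,4,R) [8 cells changed]:
GGGGGG
GGGGGG
GGGRRK
GGGRRG
GGGRRG
GGGRRG
GGGGGG

Answer: GGGGGG
GGGGGG
GGGRRK
GGGRRG
GGGRRG
GGGRRG
GGGGGG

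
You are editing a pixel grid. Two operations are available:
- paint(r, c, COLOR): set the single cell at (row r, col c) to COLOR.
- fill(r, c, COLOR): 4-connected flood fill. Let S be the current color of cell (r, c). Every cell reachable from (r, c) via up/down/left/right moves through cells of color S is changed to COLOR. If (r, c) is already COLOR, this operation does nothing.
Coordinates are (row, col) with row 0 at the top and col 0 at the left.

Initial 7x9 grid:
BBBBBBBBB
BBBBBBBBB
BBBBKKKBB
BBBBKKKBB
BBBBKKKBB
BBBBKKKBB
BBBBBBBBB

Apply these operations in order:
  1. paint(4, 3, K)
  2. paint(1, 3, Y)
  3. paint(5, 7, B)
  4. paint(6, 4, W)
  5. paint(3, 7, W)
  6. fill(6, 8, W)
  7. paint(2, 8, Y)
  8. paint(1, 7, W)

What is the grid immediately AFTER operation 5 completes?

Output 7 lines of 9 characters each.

After op 1 paint(4,3,K):
BBBBBBBBB
BBBBBBBBB
BBBBKKKBB
BBBBKKKBB
BBBKKKKBB
BBBBKKKBB
BBBBBBBBB
After op 2 paint(1,3,Y):
BBBBBBBBB
BBBYBBBBB
BBBBKKKBB
BBBBKKKBB
BBBKKKKBB
BBBBKKKBB
BBBBBBBBB
After op 3 paint(5,7,B):
BBBBBBBBB
BBBYBBBBB
BBBBKKKBB
BBBBKKKBB
BBBKKKKBB
BBBBKKKBB
BBBBBBBBB
After op 4 paint(6,4,W):
BBBBBBBBB
BBBYBBBBB
BBBBKKKBB
BBBBKKKBB
BBBKKKKBB
BBBBKKKBB
BBBBWBBBB
After op 5 paint(3,7,W):
BBBBBBBBB
BBBYBBBBB
BBBBKKKBB
BBBBKKKWB
BBBKKKKBB
BBBBKKKBB
BBBBWBBBB

Answer: BBBBBBBBB
BBBYBBBBB
BBBBKKKBB
BBBBKKKWB
BBBKKKKBB
BBBBKKKBB
BBBBWBBBB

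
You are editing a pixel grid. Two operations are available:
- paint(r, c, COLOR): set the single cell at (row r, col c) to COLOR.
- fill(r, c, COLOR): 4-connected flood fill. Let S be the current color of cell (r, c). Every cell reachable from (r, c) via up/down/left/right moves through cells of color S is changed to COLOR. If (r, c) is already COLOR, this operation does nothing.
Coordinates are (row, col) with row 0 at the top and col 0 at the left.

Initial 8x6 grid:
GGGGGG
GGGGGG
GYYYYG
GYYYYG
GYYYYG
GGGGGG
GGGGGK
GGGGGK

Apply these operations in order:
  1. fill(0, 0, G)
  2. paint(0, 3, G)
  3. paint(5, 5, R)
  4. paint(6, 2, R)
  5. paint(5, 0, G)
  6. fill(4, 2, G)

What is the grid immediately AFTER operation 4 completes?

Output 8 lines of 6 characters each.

Answer: GGGGGG
GGGGGG
GYYYYG
GYYYYG
GYYYYG
GGGGGR
GGRGGK
GGGGGK

Derivation:
After op 1 fill(0,0,G) [0 cells changed]:
GGGGGG
GGGGGG
GYYYYG
GYYYYG
GYYYYG
GGGGGG
GGGGGK
GGGGGK
After op 2 paint(0,3,G):
GGGGGG
GGGGGG
GYYYYG
GYYYYG
GYYYYG
GGGGGG
GGGGGK
GGGGGK
After op 3 paint(5,5,R):
GGGGGG
GGGGGG
GYYYYG
GYYYYG
GYYYYG
GGGGGR
GGGGGK
GGGGGK
After op 4 paint(6,2,R):
GGGGGG
GGGGGG
GYYYYG
GYYYYG
GYYYYG
GGGGGR
GGRGGK
GGGGGK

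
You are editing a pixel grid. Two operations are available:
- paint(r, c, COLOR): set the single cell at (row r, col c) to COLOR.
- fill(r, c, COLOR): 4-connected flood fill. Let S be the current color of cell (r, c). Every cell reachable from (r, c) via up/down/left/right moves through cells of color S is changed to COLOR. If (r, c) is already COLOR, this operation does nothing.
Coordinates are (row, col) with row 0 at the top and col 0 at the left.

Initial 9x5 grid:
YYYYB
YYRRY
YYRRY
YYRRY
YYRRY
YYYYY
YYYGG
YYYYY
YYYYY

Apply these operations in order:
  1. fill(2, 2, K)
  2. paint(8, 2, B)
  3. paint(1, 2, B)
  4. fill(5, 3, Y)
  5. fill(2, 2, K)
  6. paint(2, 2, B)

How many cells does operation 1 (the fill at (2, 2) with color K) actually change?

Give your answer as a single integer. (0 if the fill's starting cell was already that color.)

After op 1 fill(2,2,K) [8 cells changed]:
YYYYB
YYKKY
YYKKY
YYKKY
YYKKY
YYYYY
YYYGG
YYYYY
YYYYY

Answer: 8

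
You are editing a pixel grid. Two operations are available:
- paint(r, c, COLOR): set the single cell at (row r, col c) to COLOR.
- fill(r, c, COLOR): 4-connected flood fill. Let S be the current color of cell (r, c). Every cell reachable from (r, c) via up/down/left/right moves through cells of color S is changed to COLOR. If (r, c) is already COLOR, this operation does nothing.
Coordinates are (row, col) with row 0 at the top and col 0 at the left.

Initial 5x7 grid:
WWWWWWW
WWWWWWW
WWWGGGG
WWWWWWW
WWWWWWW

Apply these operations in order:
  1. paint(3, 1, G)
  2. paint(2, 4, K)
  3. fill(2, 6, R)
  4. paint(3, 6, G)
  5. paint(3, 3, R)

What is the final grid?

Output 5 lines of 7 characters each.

Answer: WWWWWWW
WWWWWWW
WWWGKRR
WGWRWWG
WWWWWWW

Derivation:
After op 1 paint(3,1,G):
WWWWWWW
WWWWWWW
WWWGGGG
WGWWWWW
WWWWWWW
After op 2 paint(2,4,K):
WWWWWWW
WWWWWWW
WWWGKGG
WGWWWWW
WWWWWWW
After op 3 fill(2,6,R) [2 cells changed]:
WWWWWWW
WWWWWWW
WWWGKRR
WGWWWWW
WWWWWWW
After op 4 paint(3,6,G):
WWWWWWW
WWWWWWW
WWWGKRR
WGWWWWG
WWWWWWW
After op 5 paint(3,3,R):
WWWWWWW
WWWWWWW
WWWGKRR
WGWRWWG
WWWWWWW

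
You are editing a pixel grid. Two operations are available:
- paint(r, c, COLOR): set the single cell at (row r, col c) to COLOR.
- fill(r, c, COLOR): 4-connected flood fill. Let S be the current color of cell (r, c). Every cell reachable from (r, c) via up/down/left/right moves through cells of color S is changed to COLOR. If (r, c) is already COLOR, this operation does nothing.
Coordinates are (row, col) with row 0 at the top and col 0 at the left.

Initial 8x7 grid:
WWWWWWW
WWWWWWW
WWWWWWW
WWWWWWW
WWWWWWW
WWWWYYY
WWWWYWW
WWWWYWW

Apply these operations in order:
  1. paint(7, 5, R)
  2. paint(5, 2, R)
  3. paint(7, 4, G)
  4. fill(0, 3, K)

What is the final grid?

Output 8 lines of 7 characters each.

After op 1 paint(7,5,R):
WWWWWWW
WWWWWWW
WWWWWWW
WWWWWWW
WWWWWWW
WWWWYYY
WWWWYWW
WWWWYRW
After op 2 paint(5,2,R):
WWWWWWW
WWWWWWW
WWWWWWW
WWWWWWW
WWWWWWW
WWRWYYY
WWWWYWW
WWWWYRW
After op 3 paint(7,4,G):
WWWWWWW
WWWWWWW
WWWWWWW
WWWWWWW
WWWWWWW
WWRWYYY
WWWWYWW
WWWWGRW
After op 4 fill(0,3,K) [46 cells changed]:
KKKKKKK
KKKKKKK
KKKKKKK
KKKKKKK
KKKKKKK
KKRKYYY
KKKKYWW
KKKKGRW

Answer: KKKKKKK
KKKKKKK
KKKKKKK
KKKKKKK
KKKKKKK
KKRKYYY
KKKKYWW
KKKKGRW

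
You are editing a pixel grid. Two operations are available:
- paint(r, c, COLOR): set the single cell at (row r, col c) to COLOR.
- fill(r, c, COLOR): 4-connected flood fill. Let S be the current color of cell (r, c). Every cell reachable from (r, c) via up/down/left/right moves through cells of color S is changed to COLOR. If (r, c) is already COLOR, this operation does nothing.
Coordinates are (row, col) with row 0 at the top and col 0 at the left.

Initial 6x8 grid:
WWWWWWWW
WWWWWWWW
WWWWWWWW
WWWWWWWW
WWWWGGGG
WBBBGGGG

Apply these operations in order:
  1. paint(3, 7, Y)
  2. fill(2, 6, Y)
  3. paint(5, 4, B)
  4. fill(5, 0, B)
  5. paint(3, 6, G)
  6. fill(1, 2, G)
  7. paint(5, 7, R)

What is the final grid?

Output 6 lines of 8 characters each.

Answer: GGGGGGGG
GGGGGGGG
GGGGGGGG
GGGGGGGG
GGGGGGGG
GGGGGGGR

Derivation:
After op 1 paint(3,7,Y):
WWWWWWWW
WWWWWWWW
WWWWWWWW
WWWWWWWY
WWWWGGGG
WBBBGGGG
After op 2 fill(2,6,Y) [36 cells changed]:
YYYYYYYY
YYYYYYYY
YYYYYYYY
YYYYYYYY
YYYYGGGG
YBBBGGGG
After op 3 paint(5,4,B):
YYYYYYYY
YYYYYYYY
YYYYYYYY
YYYYYYYY
YYYYGGGG
YBBBBGGG
After op 4 fill(5,0,B) [37 cells changed]:
BBBBBBBB
BBBBBBBB
BBBBBBBB
BBBBBBBB
BBBBGGGG
BBBBBGGG
After op 5 paint(3,6,G):
BBBBBBBB
BBBBBBBB
BBBBBBBB
BBBBBBGB
BBBBGGGG
BBBBBGGG
After op 6 fill(1,2,G) [40 cells changed]:
GGGGGGGG
GGGGGGGG
GGGGGGGG
GGGGGGGG
GGGGGGGG
GGGGGGGG
After op 7 paint(5,7,R):
GGGGGGGG
GGGGGGGG
GGGGGGGG
GGGGGGGG
GGGGGGGG
GGGGGGGR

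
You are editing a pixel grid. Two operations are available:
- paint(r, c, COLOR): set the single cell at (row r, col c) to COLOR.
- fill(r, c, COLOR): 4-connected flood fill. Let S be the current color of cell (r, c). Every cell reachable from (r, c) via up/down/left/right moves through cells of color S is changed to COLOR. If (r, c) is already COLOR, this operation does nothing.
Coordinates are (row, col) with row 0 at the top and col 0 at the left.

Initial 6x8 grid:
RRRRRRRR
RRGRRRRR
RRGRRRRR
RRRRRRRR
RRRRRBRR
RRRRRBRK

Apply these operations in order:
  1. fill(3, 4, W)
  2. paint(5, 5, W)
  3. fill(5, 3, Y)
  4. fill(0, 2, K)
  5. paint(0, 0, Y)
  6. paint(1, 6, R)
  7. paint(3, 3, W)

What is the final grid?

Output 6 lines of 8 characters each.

Answer: YKKKKKKK
KKGKKKRK
KKGKKKKK
KKKWKKKK
KKKKKBKK
KKKKKKKK

Derivation:
After op 1 fill(3,4,W) [43 cells changed]:
WWWWWWWW
WWGWWWWW
WWGWWWWW
WWWWWWWW
WWWWWBWW
WWWWWBWK
After op 2 paint(5,5,W):
WWWWWWWW
WWGWWWWW
WWGWWWWW
WWWWWWWW
WWWWWBWW
WWWWWWWK
After op 3 fill(5,3,Y) [44 cells changed]:
YYYYYYYY
YYGYYYYY
YYGYYYYY
YYYYYYYY
YYYYYBYY
YYYYYYYK
After op 4 fill(0,2,K) [44 cells changed]:
KKKKKKKK
KKGKKKKK
KKGKKKKK
KKKKKKKK
KKKKKBKK
KKKKKKKK
After op 5 paint(0,0,Y):
YKKKKKKK
KKGKKKKK
KKGKKKKK
KKKKKKKK
KKKKKBKK
KKKKKKKK
After op 6 paint(1,6,R):
YKKKKKKK
KKGKKKRK
KKGKKKKK
KKKKKKKK
KKKKKBKK
KKKKKKKK
After op 7 paint(3,3,W):
YKKKKKKK
KKGKKKRK
KKGKKKKK
KKKWKKKK
KKKKKBKK
KKKKKKKK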